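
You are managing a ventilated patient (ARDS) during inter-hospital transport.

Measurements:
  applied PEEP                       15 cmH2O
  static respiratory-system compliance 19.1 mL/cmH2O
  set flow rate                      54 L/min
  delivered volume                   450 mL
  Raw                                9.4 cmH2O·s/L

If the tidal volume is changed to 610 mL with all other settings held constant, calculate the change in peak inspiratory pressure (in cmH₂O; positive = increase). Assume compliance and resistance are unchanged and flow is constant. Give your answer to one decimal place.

8.4

PIP = Vt/C + R·V̇ + PEEP (constant-flow equation of motion).
Only the elastic term changes: ΔPIP = ΔVt / C = (610 − 450) / 19.1 = 8.377 cmH2O.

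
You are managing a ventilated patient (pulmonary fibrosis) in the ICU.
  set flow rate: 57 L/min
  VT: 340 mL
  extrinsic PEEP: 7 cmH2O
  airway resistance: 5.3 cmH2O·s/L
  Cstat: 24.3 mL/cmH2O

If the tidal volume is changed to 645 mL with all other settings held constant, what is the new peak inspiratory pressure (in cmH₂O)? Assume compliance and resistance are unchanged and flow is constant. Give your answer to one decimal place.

Flow: 57 L/min ÷ 60 = 0.95 L/s.
PIP = Vt/C + R·V̇ + PEEP (constant-flow equation of motion).
Only the elastic term changes: ΔPIP = ΔVt / C = (645 − 340) / 24.3 = 12.551 cmH2O.
Original PIP = 340/24.3 + 5.3×0.95 + 7 = 26.027 cmH2O; new PIP = 26.027 + (12.551) = 38.578 cmH2O.

38.6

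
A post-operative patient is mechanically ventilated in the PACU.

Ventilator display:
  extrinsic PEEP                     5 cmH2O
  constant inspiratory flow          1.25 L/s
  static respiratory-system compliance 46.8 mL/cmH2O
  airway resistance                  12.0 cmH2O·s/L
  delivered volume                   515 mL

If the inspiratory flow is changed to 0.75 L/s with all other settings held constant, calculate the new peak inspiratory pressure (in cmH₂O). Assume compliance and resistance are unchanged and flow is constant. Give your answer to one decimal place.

PIP = Vt/C + R·V̇ + PEEP (constant-flow equation of motion).
Only the resistive term changes: ΔPIP = R × ΔV̇ = 12.0 × (0.75 − 1.25) = 12.0 × -0.5 = -6.0 cmH2O.
Original PIP = 515/46.8 + 12.0×1.25 + 5 = 31.004 cmH2O; new PIP = 31.004 + (-6.0) = 25.004 cmH2O.

25.0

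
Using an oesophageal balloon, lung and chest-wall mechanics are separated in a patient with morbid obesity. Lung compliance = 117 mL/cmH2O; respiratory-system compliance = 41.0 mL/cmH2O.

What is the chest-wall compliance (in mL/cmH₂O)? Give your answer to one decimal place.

63.1

1/Ccw = 1/Crs − 1/CL.
1/Ccw = 1/41.0 − 1/117 = 0.01584.
Ccw = 63.131 mL/cmH2O.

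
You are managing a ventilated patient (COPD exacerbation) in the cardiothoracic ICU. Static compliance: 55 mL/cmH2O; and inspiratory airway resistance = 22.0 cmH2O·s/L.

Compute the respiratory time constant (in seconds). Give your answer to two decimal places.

1.21

τ = R × C = 22.0 × 55 mL/cmH2O = 22.0 × 0.055 L/cmH2O = 1.21 s.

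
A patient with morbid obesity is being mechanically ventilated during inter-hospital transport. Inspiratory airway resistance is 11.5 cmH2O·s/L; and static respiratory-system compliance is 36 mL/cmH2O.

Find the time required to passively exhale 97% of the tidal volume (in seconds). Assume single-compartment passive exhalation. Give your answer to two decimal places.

1.45

τ = R × C = 11.5 × 36 mL/cmH2O = 11.5 × 0.036 L/cmH2O = 0.414 s.
Exhaled fraction f = 1 − e^(−t/τ) → t = −τ·ln(1 − f) = −0.414·ln(0.03) = 1.452 s.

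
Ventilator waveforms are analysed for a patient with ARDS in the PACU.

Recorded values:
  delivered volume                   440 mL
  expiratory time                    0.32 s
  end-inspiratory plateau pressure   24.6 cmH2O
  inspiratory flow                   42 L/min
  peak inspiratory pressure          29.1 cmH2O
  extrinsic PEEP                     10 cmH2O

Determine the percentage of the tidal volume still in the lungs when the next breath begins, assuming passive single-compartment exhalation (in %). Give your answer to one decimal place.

Flow: 42 L/min ÷ 60 = 0.7 L/s.
R = (PIP − Pplat)/V̇ = (29.1 − 24.6) / 0.7 = 4.5/0.7 = 6.429 cmH2O·s/L.
C = Vt/(Pplat − PEEP) = 440.0 / (24.6 − 10) = 440.0/14.6 = 30.137 mL/cmH2O.
τ = R × C = 6.429 × 0.03014 L/cmH2O = 0.1938 s.
Fraction remaining at end-expiration = e^(−Te/τ) = e^(−0.32/0.1938) = 0.1918 → 19.18%.

19.2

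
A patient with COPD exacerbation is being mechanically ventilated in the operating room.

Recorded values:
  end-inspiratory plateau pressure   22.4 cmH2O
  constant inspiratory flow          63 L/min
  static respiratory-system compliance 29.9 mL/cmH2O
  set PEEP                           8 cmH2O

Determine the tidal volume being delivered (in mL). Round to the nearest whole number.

Vt = Cstat × (Pplat − PEEP) = 29.9 × (22.4 − 8) = 29.9 × 14.4 = 430.56 mL.

431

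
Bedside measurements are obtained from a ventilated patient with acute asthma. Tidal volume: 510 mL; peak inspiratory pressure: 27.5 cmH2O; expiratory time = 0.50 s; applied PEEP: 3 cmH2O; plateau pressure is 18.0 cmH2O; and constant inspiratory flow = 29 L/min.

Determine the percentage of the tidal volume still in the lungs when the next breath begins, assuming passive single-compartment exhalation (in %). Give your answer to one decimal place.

Flow: 29 L/min ÷ 60 = 0.4833 L/s.
R = (PIP − Pplat)/V̇ = (27.5 − 18.0) / 0.4833 = 9.5/0.4833 = 19.657 cmH2O·s/L.
C = Vt/(Pplat − PEEP) = 510.0 / (18.0 − 3) = 510.0/15.0 = 34.0 mL/cmH2O.
τ = R × C = 19.657 × 0.034 L/cmH2O = 0.6683 s.
Fraction remaining at end-expiration = e^(−Te/τ) = e^(−0.50/0.6683) = 0.4732 → 47.32%.

47.3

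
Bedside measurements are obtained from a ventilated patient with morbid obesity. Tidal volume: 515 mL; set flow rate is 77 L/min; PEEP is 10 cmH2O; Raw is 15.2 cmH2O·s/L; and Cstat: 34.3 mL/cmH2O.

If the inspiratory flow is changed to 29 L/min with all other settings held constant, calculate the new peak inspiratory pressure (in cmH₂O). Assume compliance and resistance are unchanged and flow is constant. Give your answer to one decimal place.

32.4

Flow: 77 L/min ÷ 60 = 1.2833 L/s.
New flow: 29 L/min ÷ 60 = 0.4833 L/s.
PIP = Vt/C + R·V̇ + PEEP (constant-flow equation of motion).
Only the resistive term changes: ΔPIP = R × ΔV̇ = 15.2 × (0.4833 − 1.2833) = 15.2 × -0.8 = -12.16 cmH2O.
Original PIP = 515/34.3 + 15.2×1.2833 + 10 = 44.521 cmH2O; new PIP = 44.521 + (-12.16) = 32.361 cmH2O.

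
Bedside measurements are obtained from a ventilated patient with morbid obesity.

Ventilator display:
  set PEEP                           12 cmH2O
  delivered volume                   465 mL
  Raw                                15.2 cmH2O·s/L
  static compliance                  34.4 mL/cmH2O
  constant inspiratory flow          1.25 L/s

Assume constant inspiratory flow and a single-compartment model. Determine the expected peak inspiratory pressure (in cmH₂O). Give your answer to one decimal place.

Equation of motion (constant flow): PIP = Vt/C + R·V̇ + PEEP.
PIP = 465/34.4 + 15.2×1.25 + 12 = 13.517 + 19.0 + 12 = 44.517 cmH2O.

44.5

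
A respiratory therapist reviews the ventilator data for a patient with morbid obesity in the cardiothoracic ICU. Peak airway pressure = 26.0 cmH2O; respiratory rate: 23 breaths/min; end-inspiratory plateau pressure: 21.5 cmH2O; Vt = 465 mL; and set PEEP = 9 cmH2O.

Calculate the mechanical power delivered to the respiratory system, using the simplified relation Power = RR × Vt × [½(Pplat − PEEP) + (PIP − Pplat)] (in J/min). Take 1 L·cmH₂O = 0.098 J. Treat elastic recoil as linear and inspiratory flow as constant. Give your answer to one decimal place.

11.3

Per-breath work = Vt × [½(Pplat−PEEP) + (PIP−Pplat)] = 0.465 × [0.5×12.5 + 4.5] = 0.465 × 10.75 = 4.999 L·cmH2O.
Power = 23 × 4.999 = 114.98 L·cmH2O/min.
× 0.098 J/(L·cmH2O) → 11.268 J/min.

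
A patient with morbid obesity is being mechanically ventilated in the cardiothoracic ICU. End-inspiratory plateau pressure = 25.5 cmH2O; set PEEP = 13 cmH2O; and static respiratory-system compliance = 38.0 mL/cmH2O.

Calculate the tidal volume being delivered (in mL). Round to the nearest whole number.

Vt = Cstat × (Pplat − PEEP) = 38.0 × (25.5 − 13) = 38.0 × 12.5 = 475.0 mL.

475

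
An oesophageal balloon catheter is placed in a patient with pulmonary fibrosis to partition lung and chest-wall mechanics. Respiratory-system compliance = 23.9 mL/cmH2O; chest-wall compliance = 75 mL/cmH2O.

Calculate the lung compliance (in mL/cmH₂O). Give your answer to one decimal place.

35.1

1/CL = 1/Crs − 1/Ccw.
1/CL = 1/23.9 − 1/75 = 0.02851.
CL = 35.075 mL/cmH2O.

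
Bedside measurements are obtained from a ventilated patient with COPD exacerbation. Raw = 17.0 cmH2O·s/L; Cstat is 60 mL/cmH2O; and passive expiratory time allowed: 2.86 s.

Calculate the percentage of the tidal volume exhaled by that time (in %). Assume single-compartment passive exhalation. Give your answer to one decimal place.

τ = R × C = 17.0 × 60 mL/cmH2O = 17.0 × 0.060 L/cmH2O = 1.02 s.
Passive exhalation: V(t)/V₀ = e^(−t/τ) = e^(−2.86/1.02) = 0.06057.
Fraction exhaled = 1 − 0.06057 = 0.9394 → 93.94%.

93.9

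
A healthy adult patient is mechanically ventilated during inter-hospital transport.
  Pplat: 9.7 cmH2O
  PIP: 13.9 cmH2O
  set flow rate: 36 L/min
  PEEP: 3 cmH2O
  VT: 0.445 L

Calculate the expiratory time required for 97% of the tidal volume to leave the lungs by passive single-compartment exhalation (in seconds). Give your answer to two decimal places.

Flow: 36 L/min ÷ 60 = 0.6 L/s.
R = (PIP − Pplat)/V̇ = (13.9 − 9.7) / 0.6 = 4.2/0.6 = 7.0 cmH2O·s/L.
C = Vt/(Pplat − PEEP) = 445.0 / (9.7 − 3) = 445.0/6.7 = 66.418 mL/cmH2O.
τ = R × C = 7.0 × 0.06642 L/cmH2O = 0.4649 s.
t = −τ·ln(1 − 0.97) = −0.4649·ln(0.03) = 1.63 s.

1.63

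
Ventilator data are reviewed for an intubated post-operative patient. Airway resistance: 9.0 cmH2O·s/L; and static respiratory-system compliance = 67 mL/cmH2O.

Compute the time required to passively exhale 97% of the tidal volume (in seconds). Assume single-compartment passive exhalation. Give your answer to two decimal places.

τ = R × C = 9.0 × 67 mL/cmH2O = 9.0 × 0.067 L/cmH2O = 0.603 s.
Exhaled fraction f = 1 − e^(−t/τ) → t = −τ·ln(1 − f) = −0.603·ln(0.03) = 2.114 s.

2.11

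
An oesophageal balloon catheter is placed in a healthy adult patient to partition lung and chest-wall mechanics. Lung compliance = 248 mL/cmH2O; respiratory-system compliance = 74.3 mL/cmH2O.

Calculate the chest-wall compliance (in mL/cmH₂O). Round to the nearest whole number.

106

1/Ccw = 1/Crs − 1/CL.
1/Ccw = 1/74.3 − 1/248 = 0.009427.
Ccw = 106.08 mL/cmH2O.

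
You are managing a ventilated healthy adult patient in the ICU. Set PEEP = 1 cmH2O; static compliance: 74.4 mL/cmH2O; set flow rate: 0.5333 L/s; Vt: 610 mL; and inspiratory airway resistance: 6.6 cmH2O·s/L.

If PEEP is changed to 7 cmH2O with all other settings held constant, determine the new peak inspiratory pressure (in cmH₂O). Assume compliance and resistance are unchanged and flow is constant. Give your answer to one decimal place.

PIP = Vt/C + R·V̇ + PEEP (constant-flow equation of motion).
Only the baseline term changes: ΔPIP = ΔPEEP = 7 − 1 = 6.0 cmH2O.
Original PIP = 610/74.4 + 6.6×0.5333 + 1 = 12.719 cmH2O; new PIP = 12.719 + (6.0) = 18.719 cmH2O.

18.7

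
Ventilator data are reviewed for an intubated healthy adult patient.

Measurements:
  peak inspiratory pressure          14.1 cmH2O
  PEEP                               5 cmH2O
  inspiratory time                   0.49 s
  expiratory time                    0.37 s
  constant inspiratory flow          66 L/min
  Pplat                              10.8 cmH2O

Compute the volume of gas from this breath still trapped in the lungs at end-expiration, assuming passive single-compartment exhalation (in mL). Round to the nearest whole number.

Flow: 66 L/min ÷ 60 = 1.1 L/s.
Vt = flow × Ti = 1.1 L/s × 0.49 s × 1000 mL/L = 539.0 mL.
R = (PIP − Pplat)/V̇ = (14.1 − 10.8) / 1.1 = 3.3/1.1 = 3.0 cmH2O·s/L.
C = Vt/(Pplat − PEEP) = 539.0 / (10.8 − 5) = 539.0/5.8 = 92.931 mL/cmH2O.
τ = R × C = 3.0 × 0.09293 L/cmH2O = 0.2788 s.
Fraction remaining = e^(−Te/τ) = e^(−0.37/0.2788) = 0.2652.
Trapped volume = 539.0 × 0.2652 = 142.94 mL.

143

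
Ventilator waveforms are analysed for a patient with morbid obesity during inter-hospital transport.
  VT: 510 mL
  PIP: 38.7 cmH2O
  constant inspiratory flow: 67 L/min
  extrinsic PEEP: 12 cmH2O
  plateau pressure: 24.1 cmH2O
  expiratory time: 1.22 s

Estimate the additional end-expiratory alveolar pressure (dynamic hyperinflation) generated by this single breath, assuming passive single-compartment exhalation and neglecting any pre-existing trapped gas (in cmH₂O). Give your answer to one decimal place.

1.3

Flow: 67 L/min ÷ 60 = 1.1167 L/s.
R = (PIP − Pplat)/V̇ = (38.7 − 24.1) / 1.1167 = 14.6/1.1167 = 13.074 cmH2O·s/L.
C = Vt/(Pplat − PEEP) = 510.0 / (24.1 − 12) = 510.0/12.1 = 42.149 mL/cmH2O.
τ = R × C = 13.074 × 0.04215 L/cmH2O = 0.5511 s.
Fraction remaining = e^(−Te/τ) = e^(−1.22/0.5511) = 0.1093; trapped volume = 510.0 × 0.1093 = 55.743 mL.
Additional alveolar pressure from trapping ≈ V_trapped / C = 55.743 / 42.149 = 1.323 cmH2O.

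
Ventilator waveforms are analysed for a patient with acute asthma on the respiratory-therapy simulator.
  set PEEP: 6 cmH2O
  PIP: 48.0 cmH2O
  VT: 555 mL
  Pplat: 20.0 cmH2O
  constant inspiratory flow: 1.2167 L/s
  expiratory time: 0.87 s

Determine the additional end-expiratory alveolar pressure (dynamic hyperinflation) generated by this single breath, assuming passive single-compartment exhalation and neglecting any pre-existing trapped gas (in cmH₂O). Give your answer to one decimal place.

5.4

R = (PIP − Pplat)/V̇ = (48.0 − 20.0) / 1.2167 = 28.0/1.2167 = 23.013 cmH2O·s/L.
C = Vt/(Pplat − PEEP) = 555.0 / (20.0 − 6) = 555.0/14.0 = 39.643 mL/cmH2O.
τ = R × C = 23.013 × 0.03964 L/cmH2O = 0.9122 s.
Fraction remaining = e^(−Te/τ) = e^(−0.87/0.9122) = 0.3853; trapped volume = 555.0 × 0.3853 = 213.84 mL.
Additional alveolar pressure from trapping ≈ V_trapped / C = 213.84 / 39.643 = 5.394 cmH2O.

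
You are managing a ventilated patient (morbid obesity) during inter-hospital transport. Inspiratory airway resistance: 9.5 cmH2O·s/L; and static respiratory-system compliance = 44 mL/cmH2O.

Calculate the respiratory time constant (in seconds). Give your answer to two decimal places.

0.42

τ = R × C = 9.5 × 44 mL/cmH2O = 9.5 × 0.044 L/cmH2O = 0.418 s.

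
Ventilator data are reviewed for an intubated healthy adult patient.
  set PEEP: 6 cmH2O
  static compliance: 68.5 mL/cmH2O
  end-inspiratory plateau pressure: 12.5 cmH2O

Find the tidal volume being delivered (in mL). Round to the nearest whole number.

Vt = Cstat × (Pplat − PEEP) = 68.5 × (12.5 − 6) = 68.5 × 6.5 = 445.25 mL.

445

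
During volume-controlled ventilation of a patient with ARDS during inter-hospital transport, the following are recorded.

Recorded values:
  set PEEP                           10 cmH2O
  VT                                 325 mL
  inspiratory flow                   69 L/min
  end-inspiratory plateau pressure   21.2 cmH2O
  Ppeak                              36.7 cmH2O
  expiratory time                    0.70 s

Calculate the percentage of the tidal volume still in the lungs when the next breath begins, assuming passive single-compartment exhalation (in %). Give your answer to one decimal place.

16.7

Flow: 69 L/min ÷ 60 = 1.15 L/s.
R = (PIP − Pplat)/V̇ = (36.7 − 21.2) / 1.15 = 15.5/1.15 = 13.478 cmH2O·s/L.
C = Vt/(Pplat − PEEP) = 325.0 / (21.2 − 10) = 325.0/11.2 = 29.018 mL/cmH2O.
τ = R × C = 13.478 × 0.02902 L/cmH2O = 0.3911 s.
Fraction remaining at end-expiration = e^(−Te/τ) = e^(−0.70/0.3911) = 0.167 → 16.7%.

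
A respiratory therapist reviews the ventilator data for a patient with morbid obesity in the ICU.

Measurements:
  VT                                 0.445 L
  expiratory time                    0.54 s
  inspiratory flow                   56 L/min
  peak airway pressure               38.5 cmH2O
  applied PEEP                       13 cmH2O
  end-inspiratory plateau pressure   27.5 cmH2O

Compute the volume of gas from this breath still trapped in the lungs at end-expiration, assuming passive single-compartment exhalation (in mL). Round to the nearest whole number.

Flow: 56 L/min ÷ 60 = 0.9333 L/s.
R = (PIP − Pplat)/V̇ = (38.5 − 27.5) / 0.9333 = 11.0/0.9333 = 11.786 cmH2O·s/L.
C = Vt/(Pplat − PEEP) = 445.0 / (27.5 − 13) = 445.0/14.5 = 30.69 mL/cmH2O.
τ = R × C = 11.786 × 0.03069 L/cmH2O = 0.3617 s.
Fraction remaining = e^(−Te/τ) = e^(−0.54/0.3617) = 0.2247.
Trapped volume = 445.0 × 0.2247 = 99.992 mL.

100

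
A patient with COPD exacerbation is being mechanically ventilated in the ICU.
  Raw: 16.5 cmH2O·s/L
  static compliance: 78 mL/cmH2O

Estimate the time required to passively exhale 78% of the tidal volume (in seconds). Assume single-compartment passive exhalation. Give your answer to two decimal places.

1.95

τ = R × C = 16.5 × 78 mL/cmH2O = 16.5 × 0.078 L/cmH2O = 1.287 s.
Exhaled fraction f = 1 − e^(−t/τ) → t = −τ·ln(1 − f) = −1.287·ln(0.22) = 1.949 s.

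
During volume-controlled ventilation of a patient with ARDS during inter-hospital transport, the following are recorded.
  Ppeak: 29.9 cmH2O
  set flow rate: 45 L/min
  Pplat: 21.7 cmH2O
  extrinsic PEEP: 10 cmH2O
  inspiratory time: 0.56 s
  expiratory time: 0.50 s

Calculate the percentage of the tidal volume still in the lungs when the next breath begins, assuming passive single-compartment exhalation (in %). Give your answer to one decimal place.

28.0

Flow: 45 L/min ÷ 60 = 0.75 L/s.
Vt = flow × Ti = 0.75 L/s × 0.56 s × 1000 mL/L = 420.0 mL.
R = (PIP − Pplat)/V̇ = (29.9 − 21.7) / 0.75 = 8.2/0.75 = 10.933 cmH2O·s/L.
C = Vt/(Pplat − PEEP) = 420.0 / (21.7 − 10) = 420.0/11.7 = 35.897 mL/cmH2O.
τ = R × C = 10.933 × 0.0359 L/cmH2O = 0.3925 s.
Fraction remaining at end-expiration = e^(−Te/τ) = e^(−0.50/0.3925) = 0.2797 → 27.97%.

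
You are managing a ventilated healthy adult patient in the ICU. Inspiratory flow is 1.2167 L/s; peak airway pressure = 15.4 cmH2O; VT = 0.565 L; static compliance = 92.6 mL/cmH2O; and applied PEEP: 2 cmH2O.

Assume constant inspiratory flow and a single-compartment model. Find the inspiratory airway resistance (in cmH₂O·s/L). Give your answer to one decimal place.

Equation of motion (constant flow): PIP = Vt/C + R·V̇ + PEEP.
R·V̇ = PIP − Vt/C − PEEP = 15.4 − 565/92.6 − 2 = 15.4 − 6.102 − 2 = 7.298 cmH2O.
R = 7.298 / 1.2167 = 5.998 cmH2O·s/L.

6.0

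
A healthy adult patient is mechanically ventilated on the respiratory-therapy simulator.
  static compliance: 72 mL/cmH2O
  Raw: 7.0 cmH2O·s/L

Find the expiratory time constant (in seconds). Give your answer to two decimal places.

τ = R × C = 7.0 × 72 mL/cmH2O = 7.0 × 0.072 L/cmH2O = 0.504 s.

0.50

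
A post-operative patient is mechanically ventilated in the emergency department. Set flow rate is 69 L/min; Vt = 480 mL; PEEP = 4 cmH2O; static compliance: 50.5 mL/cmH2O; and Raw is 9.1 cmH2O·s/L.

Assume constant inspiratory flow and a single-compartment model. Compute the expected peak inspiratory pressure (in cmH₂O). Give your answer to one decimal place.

Flow: 69 L/min ÷ 60 = 1.15 L/s.
Equation of motion (constant flow): PIP = Vt/C + R·V̇ + PEEP.
PIP = 480/50.5 + 9.1×1.15 + 4 = 9.505 + 10.465 + 4 = 23.97 cmH2O.

24.0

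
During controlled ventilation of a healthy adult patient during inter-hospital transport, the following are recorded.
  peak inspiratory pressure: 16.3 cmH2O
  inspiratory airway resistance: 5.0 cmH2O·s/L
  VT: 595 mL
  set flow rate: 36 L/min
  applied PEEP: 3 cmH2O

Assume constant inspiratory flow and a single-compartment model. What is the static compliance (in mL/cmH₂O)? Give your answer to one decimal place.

Flow: 36 L/min ÷ 60 = 0.6 L/s.
Equation of motion (constant flow): PIP = Vt/C + R·V̇ + PEEP.
Vt/C = PIP − R·V̇ − PEEP = 16.3 − 5.0×0.6 − 3 = 16.3 − 3.0 − 3 = 10.3 cmH2O.
C = Vt / 10.3 = 595 / 10.3 = 57.767 mL/cmH2O.

57.8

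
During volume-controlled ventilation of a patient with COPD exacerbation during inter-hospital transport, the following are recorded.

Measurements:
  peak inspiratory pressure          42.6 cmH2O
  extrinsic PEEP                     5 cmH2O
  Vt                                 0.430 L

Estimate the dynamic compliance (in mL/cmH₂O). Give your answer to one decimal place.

Dynamic compliance = Vt / (PIP − PEEP) = 430 / (42.6 − 5) = 430 / 37.6 = 11.436 mL/cmH2O.

11.4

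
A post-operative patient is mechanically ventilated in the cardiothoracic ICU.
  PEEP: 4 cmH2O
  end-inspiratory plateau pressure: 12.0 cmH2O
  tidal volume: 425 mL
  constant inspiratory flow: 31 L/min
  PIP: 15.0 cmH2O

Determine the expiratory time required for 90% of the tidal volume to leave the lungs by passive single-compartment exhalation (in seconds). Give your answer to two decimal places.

Flow: 31 L/min ÷ 60 = 0.5167 L/s.
R = (PIP − Pplat)/V̇ = (15.0 − 12.0) / 0.5167 = 3.0/0.5167 = 5.806 cmH2O·s/L.
C = Vt/(Pplat − PEEP) = 425.0 / (12.0 − 4) = 425.0/8.0 = 53.125 mL/cmH2O.
τ = R × C = 5.806 × 0.05313 L/cmH2O = 0.3085 s.
t = −τ·ln(1 − 0.90) = −0.3085·ln(0.1) = 0.7103 s.

0.71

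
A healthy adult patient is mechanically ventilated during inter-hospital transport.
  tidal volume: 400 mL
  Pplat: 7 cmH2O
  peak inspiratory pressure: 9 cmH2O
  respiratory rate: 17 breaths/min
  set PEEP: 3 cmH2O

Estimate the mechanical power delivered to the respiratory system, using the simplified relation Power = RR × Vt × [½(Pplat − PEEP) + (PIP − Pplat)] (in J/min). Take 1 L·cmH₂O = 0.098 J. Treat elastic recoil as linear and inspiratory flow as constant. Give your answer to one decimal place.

2.7

Per-breath work = Vt × [½(Pplat−PEEP) + (PIP−Pplat)] = 0.400 × [0.5×4.0 + 2.0] = 0.400 × 4.0 = 1.6 L·cmH2O.
Power = 17 × 1.6 = 27.2 L·cmH2O/min.
× 0.098 J/(L·cmH2O) → 2.666 J/min.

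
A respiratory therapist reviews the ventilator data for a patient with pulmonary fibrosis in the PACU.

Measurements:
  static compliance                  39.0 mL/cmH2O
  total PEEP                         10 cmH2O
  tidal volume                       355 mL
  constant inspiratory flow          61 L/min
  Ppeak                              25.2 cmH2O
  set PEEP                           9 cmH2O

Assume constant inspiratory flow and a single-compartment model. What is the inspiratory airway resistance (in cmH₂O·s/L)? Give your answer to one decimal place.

Flow: 61 L/min ÷ 60 = 1.0167 L/s.
Total PEEP = 10 cmH2O (set 9 + intrinsic 1); this is the baseline alveolar pressure.
Equation of motion (constant flow): PIP = Vt/C + R·V̇ + PEEP.
R·V̇ = PIP − Vt/C − PEEP = 25.2 − 355/39.0 − 10 = 25.2 − 9.103 − 10 = 6.097 cmH2O.
R = 6.097 / 1.0167 = 5.997 cmH2O·s/L.

6.0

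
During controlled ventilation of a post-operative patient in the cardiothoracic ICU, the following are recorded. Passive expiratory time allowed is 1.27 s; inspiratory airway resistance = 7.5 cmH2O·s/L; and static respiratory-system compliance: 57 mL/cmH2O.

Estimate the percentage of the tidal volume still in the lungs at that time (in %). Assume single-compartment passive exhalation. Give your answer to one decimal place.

5.1

τ = R × C = 7.5 × 57 mL/cmH2O = 7.5 × 0.057 L/cmH2O = 0.4275 s.
Passive exhalation: V(t)/V₀ = e^(−t/τ) = e^(−1.27/0.4275) = 0.05126.
Fraction remaining = 0.05126 → 5.126%.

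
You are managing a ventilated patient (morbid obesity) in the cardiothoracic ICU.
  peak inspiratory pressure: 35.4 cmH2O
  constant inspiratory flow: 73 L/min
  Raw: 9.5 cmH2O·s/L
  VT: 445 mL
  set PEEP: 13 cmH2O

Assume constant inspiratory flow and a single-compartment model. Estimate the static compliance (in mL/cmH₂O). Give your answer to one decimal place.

41.0

Flow: 73 L/min ÷ 60 = 1.2167 L/s.
Equation of motion (constant flow): PIP = Vt/C + R·V̇ + PEEP.
Vt/C = PIP − R·V̇ − PEEP = 35.4 − 9.5×1.2167 − 13 = 35.4 − 11.559 − 13 = 10.841 cmH2O.
C = Vt / 10.841 = 445 / 10.841 = 41.048 mL/cmH2O.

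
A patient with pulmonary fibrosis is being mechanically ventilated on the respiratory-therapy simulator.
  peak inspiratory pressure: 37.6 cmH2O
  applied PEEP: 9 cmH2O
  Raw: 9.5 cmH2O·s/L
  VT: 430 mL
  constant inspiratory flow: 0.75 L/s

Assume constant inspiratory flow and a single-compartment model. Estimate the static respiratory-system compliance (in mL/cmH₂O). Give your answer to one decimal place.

20.0

Equation of motion (constant flow): PIP = Vt/C + R·V̇ + PEEP.
Vt/C = PIP − R·V̇ − PEEP = 37.6 − 9.5×0.75 − 9 = 37.6 − 7.125 − 9 = 21.475 cmH2O.
C = Vt / 21.475 = 430 / 21.475 = 20.023 mL/cmH2O.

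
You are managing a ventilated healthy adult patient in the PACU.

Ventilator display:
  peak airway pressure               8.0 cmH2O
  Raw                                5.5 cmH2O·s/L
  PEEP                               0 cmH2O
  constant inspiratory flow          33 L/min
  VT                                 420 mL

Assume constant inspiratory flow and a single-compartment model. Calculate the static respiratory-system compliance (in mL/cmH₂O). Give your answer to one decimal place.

Flow: 33 L/min ÷ 60 = 0.55 L/s.
Equation of motion (constant flow): PIP = Vt/C + R·V̇ + PEEP.
Vt/C = PIP − R·V̇ − PEEP = 8.0 − 5.5×0.55 − 0 = 8.0 − 3.025 − 0 = 4.975 cmH2O.
C = Vt / 4.975 = 420 / 4.975 = 84.422 mL/cmH2O.

84.4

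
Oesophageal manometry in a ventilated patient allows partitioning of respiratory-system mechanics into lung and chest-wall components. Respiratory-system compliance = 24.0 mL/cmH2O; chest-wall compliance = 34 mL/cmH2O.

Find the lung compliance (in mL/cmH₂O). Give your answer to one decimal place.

81.6

1/CL = 1/Crs − 1/Ccw.
1/CL = 1/24.0 − 1/34 = 0.01225.
CL = 81.633 mL/cmH2O.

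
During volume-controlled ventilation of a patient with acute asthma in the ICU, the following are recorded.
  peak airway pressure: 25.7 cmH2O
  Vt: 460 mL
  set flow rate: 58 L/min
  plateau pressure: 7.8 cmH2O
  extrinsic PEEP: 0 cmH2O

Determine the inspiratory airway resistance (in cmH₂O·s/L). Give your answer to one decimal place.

Flow: 58 L/min ÷ 60 = 0.9667 L/s.
Raw = (PIP − Pplat) / flow = (25.7 − 7.8) / 0.9667 = 17.9 / 0.9667 = 18.517 cmH2O·s/L.

18.5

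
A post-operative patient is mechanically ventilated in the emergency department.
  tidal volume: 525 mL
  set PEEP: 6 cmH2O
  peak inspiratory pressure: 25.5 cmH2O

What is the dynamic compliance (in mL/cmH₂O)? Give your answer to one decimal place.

26.9

Dynamic compliance = Vt / (PIP − PEEP) = 525 / (25.5 − 6) = 525 / 19.5 = 26.923 mL/cmH2O.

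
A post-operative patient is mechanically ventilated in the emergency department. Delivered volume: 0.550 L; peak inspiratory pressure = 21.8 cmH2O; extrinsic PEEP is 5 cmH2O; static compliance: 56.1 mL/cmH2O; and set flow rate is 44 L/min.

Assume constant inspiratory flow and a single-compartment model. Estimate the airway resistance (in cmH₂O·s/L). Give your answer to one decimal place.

9.5

Flow: 44 L/min ÷ 60 = 0.7333 L/s.
Equation of motion (constant flow): PIP = Vt/C + R·V̇ + PEEP.
R·V̇ = PIP − Vt/C − PEEP = 21.8 − 550/56.1 − 5 = 21.8 − 9.804 − 5 = 6.996 cmH2O.
R = 6.996 / 0.7333 = 9.54 cmH2O·s/L.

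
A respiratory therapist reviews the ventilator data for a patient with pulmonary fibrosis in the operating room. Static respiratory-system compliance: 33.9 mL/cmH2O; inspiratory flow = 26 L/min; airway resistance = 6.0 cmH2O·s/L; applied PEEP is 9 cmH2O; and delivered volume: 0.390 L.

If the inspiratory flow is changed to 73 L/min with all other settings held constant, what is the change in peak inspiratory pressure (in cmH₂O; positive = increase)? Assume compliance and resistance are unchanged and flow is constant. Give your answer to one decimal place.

4.7

Flow: 26 L/min ÷ 60 = 0.4333 L/s.
New flow: 73 L/min ÷ 60 = 1.2167 L/s.
PIP = Vt/C + R·V̇ + PEEP (constant-flow equation of motion).
Only the resistive term changes: ΔPIP = R × ΔV̇ = 6.0 × (1.2167 − 0.4333) = 6.0 × 0.7834 = 4.7 cmH2O.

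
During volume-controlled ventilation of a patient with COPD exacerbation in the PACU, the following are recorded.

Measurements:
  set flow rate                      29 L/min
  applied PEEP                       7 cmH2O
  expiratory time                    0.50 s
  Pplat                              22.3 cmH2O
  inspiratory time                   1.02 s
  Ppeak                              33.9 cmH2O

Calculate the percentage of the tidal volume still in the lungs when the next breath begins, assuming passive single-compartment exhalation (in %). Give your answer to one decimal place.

52.4

Flow: 29 L/min ÷ 60 = 0.4833 L/s.
Vt = flow × Ti = 0.4833 L/s × 1.02 s × 1000 mL/L = 492.97 mL.
R = (PIP − Pplat)/V̇ = (33.9 − 22.3) / 0.4833 = 11.6/0.4833 = 24.002 cmH2O·s/L.
C = Vt/(Pplat − PEEP) = 492.97 / (22.3 − 7) = 492.97/15.3 = 32.22 mL/cmH2O.
τ = R × C = 24.002 × 0.03222 L/cmH2O = 0.7733 s.
Fraction remaining at end-expiration = e^(−Te/τ) = e^(−0.50/0.7733) = 0.5238 → 52.38%.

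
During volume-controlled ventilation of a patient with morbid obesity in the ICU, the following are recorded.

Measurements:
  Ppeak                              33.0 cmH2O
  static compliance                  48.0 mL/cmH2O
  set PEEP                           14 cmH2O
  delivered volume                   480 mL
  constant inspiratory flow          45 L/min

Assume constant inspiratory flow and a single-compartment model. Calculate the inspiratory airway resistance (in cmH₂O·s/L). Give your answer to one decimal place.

12.0

Flow: 45 L/min ÷ 60 = 0.75 L/s.
Equation of motion (constant flow): PIP = Vt/C + R·V̇ + PEEP.
R·V̇ = PIP − Vt/C − PEEP = 33.0 − 480/48.0 − 14 = 33.0 − 10.0 − 14 = 9.0 cmH2O.
R = 9.0 / 0.75 = 12.0 cmH2O·s/L.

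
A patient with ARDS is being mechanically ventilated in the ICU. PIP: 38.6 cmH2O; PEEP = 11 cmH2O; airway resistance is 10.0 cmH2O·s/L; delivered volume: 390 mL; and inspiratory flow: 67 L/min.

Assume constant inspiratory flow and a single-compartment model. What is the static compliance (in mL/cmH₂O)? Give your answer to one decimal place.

Flow: 67 L/min ÷ 60 = 1.1167 L/s.
Equation of motion (constant flow): PIP = Vt/C + R·V̇ + PEEP.
Vt/C = PIP − R·V̇ − PEEP = 38.6 − 10.0×1.1167 − 11 = 38.6 − 11.167 − 11 = 16.433 cmH2O.
C = Vt / 16.433 = 390 / 16.433 = 23.733 mL/cmH2O.

23.7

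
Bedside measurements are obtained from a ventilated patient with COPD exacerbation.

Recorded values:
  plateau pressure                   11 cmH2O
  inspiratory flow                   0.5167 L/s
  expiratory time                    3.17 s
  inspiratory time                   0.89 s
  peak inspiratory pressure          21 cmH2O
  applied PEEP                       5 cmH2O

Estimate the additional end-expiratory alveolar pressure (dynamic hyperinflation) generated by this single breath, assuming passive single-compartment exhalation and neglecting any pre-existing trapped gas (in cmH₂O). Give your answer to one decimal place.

0.7

Vt = flow × Ti = 0.5167 L/s × 0.89 s × 1000 mL/L = 459.86 mL.
R = (PIP − Pplat)/V̇ = (21 − 11) / 0.5167 = 10.0/0.5167 = 19.354 cmH2O·s/L.
C = Vt/(Pplat − PEEP) = 459.86 / (11 − 5) = 459.86/6.0 = 76.643 mL/cmH2O.
τ = R × C = 19.354 × 0.07664 L/cmH2O = 1.483 s.
Fraction remaining = e^(−Te/τ) = e^(−3.17/1.483) = 0.1179; trapped volume = 459.86 × 0.1179 = 54.217 mL.
Additional alveolar pressure from trapping ≈ V_trapped / C = 54.217 / 76.643 = 0.7074 cmH2O.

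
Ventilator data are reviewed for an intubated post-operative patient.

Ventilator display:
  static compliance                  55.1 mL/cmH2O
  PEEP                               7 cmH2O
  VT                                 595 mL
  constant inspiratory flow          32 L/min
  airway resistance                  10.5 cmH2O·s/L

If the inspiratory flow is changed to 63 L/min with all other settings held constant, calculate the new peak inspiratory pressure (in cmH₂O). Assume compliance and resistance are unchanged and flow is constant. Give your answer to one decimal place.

Flow: 32 L/min ÷ 60 = 0.5333 L/s.
New flow: 63 L/min ÷ 60 = 1.05 L/s.
PIP = Vt/C + R·V̇ + PEEP (constant-flow equation of motion).
Only the resistive term changes: ΔPIP = R × ΔV̇ = 10.5 × (1.05 − 0.5333) = 10.5 × 0.5167 = 5.425 cmH2O.
Original PIP = 595/55.1 + 10.5×0.5333 + 7 = 23.398 cmH2O; new PIP = 23.398 + (5.425) = 28.823 cmH2O.

28.8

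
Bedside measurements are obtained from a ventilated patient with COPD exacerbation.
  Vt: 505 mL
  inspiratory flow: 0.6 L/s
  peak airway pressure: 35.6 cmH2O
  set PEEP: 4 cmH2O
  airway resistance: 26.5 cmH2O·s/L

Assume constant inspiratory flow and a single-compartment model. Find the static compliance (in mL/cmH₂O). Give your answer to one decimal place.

32.2

Equation of motion (constant flow): PIP = Vt/C + R·V̇ + PEEP.
Vt/C = PIP − R·V̇ − PEEP = 35.6 − 26.5×0.6 − 4 = 35.6 − 15.9 − 4 = 15.7 cmH2O.
C = Vt / 15.7 = 505 / 15.7 = 32.166 mL/cmH2O.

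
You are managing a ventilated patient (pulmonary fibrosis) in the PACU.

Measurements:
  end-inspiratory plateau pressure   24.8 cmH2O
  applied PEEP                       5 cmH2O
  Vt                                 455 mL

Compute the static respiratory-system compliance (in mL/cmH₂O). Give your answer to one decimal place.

23.0

Cstat = Vt / (Pplat − PEEP) = 455 / (24.8 − 5) = 455 / 19.8 = 22.98 mL/cmH2O.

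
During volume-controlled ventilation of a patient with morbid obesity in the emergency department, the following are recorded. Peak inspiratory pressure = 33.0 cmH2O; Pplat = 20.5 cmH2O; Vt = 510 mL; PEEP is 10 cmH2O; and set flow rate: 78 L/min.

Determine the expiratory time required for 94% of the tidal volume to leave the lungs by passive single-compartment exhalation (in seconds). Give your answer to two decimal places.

1.31

Flow: 78 L/min ÷ 60 = 1.3 L/s.
R = (PIP − Pplat)/V̇ = (33.0 − 20.5) / 1.3 = 12.5/1.3 = 9.615 cmH2O·s/L.
C = Vt/(Pplat − PEEP) = 510.0 / (20.5 − 10) = 510.0/10.5 = 48.571 mL/cmH2O.
τ = R × C = 9.615 × 0.04857 L/cmH2O = 0.467 s.
t = −τ·ln(1 − 0.94) = −0.467·ln(0.06) = 1.314 s.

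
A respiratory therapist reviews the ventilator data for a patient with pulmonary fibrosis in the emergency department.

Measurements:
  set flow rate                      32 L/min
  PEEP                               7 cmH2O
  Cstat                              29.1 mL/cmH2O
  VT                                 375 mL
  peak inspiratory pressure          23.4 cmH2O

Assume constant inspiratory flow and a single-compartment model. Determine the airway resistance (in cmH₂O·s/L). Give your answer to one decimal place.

6.6

Flow: 32 L/min ÷ 60 = 0.5333 L/s.
Equation of motion (constant flow): PIP = Vt/C + R·V̇ + PEEP.
R·V̇ = PIP − Vt/C − PEEP = 23.4 − 375/29.1 − 7 = 23.4 − 12.887 − 7 = 3.513 cmH2O.
R = 3.513 / 0.5333 = 6.587 cmH2O·s/L.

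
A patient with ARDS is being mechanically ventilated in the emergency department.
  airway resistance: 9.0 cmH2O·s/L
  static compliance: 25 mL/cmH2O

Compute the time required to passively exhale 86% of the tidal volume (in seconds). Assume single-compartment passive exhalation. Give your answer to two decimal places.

0.44

τ = R × C = 9.0 × 25 mL/cmH2O = 9.0 × 0.025 L/cmH2O = 0.225 s.
Exhaled fraction f = 1 − e^(−t/τ) → t = −τ·ln(1 − f) = −0.225·ln(0.14) = 0.4424 s.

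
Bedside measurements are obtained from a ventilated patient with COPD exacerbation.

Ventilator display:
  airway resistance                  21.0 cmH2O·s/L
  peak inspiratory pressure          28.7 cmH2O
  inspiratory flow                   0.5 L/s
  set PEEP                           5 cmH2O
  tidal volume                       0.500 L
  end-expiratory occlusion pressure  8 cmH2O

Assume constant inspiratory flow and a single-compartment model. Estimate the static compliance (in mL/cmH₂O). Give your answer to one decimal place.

49.0

Total PEEP = 8 cmH2O (set 5 + intrinsic 3); this is the baseline alveolar pressure.
Equation of motion (constant flow): PIP = Vt/C + R·V̇ + PEEP.
Vt/C = PIP − R·V̇ − PEEP = 28.7 − 21.0×0.5 − 8 = 28.7 − 10.5 − 8 = 10.2 cmH2O.
C = Vt / 10.2 = 500 / 10.2 = 49.02 mL/cmH2O.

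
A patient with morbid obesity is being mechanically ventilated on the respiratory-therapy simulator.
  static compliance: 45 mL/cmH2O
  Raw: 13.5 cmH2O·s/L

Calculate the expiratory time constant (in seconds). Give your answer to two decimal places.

τ = R × C = 13.5 × 45 mL/cmH2O = 13.5 × 0.045 L/cmH2O = 0.6075 s.

0.61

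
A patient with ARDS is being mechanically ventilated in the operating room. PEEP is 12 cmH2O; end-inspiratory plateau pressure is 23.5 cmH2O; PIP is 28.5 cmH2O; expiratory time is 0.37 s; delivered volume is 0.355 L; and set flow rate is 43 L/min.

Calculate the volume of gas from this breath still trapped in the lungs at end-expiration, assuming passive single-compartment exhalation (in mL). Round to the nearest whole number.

Flow: 43 L/min ÷ 60 = 0.7167 L/s.
R = (PIP − Pplat)/V̇ = (28.5 − 23.5) / 0.7167 = 5.0/0.7167 = 6.976 cmH2O·s/L.
C = Vt/(Pplat − PEEP) = 355.0 / (23.5 − 12) = 355.0/11.5 = 30.87 mL/cmH2O.
τ = R × C = 6.976 × 0.03087 L/cmH2O = 0.2153 s.
Fraction remaining = e^(−Te/τ) = e^(−0.37/0.2153) = 0.1793.
Trapped volume = 355.0 × 0.1793 = 63.652 mL.

64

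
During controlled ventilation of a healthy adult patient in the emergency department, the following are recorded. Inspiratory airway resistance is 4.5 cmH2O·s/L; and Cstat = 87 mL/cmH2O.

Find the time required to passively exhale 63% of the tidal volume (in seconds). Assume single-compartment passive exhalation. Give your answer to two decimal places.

0.39

τ = R × C = 4.5 × 87 mL/cmH2O = 4.5 × 0.087 L/cmH2O = 0.3915 s.
Exhaled fraction f = 1 − e^(−t/τ) → t = −τ·ln(1 − f) = −0.3915·ln(0.37) = 0.3892 s.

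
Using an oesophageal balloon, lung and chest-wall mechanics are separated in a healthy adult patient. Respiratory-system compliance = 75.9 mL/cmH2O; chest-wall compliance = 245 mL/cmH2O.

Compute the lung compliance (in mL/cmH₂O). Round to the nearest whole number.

110

1/CL = 1/Crs − 1/Ccw.
1/CL = 1/75.9 − 1/245 = 0.009094.
CL = 109.96 mL/cmH2O.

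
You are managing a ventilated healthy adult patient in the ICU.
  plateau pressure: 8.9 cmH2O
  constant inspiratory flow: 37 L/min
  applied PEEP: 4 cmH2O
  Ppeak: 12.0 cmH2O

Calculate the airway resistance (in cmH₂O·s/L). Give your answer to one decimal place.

5.0

Flow: 37 L/min ÷ 60 = 0.6167 L/s.
Raw = (PIP − Pplat) / flow = (12.0 − 8.9) / 0.6167 = 3.1 / 0.6167 = 5.027 cmH2O·s/L.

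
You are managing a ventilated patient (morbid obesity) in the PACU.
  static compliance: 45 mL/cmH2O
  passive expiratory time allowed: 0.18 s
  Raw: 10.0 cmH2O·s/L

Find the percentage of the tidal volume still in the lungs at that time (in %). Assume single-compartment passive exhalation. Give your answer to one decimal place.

67.0

τ = R × C = 10.0 × 45 mL/cmH2O = 10.0 × 0.045 L/cmH2O = 0.45 s.
Passive exhalation: V(t)/V₀ = e^(−t/τ) = e^(−0.18/0.45) = 0.6703.
Fraction remaining = 0.6703 → 67.03%.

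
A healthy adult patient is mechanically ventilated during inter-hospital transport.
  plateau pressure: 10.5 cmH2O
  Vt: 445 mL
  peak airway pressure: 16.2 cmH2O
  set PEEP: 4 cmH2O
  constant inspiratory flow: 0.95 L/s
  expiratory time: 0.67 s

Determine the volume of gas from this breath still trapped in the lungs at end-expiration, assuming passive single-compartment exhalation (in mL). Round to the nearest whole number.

87

R = (PIP − Pplat)/V̇ = (16.2 − 10.5) / 0.95 = 5.7/0.95 = 6.0 cmH2O·s/L.
C = Vt/(Pplat − PEEP) = 445.0 / (10.5 − 4) = 445.0/6.5 = 68.462 mL/cmH2O.
τ = R × C = 6.0 × 0.06846 L/cmH2O = 0.4108 s.
Fraction remaining = e^(−Te/τ) = e^(−0.67/0.4108) = 0.1957.
Trapped volume = 445.0 × 0.1957 = 87.087 mL.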